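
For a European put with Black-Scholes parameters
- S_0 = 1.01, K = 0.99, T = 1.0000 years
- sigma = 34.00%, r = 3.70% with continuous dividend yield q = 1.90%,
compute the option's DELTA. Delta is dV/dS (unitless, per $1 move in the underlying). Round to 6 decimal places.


Answer: Delta = -0.381739

Derivation:
d1 = 0.2817666668; d2 = -0.0582333332
phi(d1) = 0.3834159835; exp(-qT) = 0.9811793622; exp(-rT) = 0.9636761353
N(-d1) = 0.3890612159
Delta = -exp(-qT) * N(-d1) = -0.9811793622 * 0.3890612159 = -0.381739


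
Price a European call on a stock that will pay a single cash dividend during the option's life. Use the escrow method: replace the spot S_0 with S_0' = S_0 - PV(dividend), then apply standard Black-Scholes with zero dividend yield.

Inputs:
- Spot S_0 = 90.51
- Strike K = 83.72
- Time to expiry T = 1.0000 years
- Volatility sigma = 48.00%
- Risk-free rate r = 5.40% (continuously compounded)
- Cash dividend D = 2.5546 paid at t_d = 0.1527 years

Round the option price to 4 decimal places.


Answer: Price = 20.5547

Derivation:
PV(D) = D * exp(-r * t_d) = 2.5546 * 0.99178810 = 2.53362189
S_0' = S_0 - PV(D) = 90.5100 - 2.53362189 = 87.97637811
d1 = (ln(S_0'/K) + (r + sigma^2/2)*T) / (sigma*sqrt(T)) = 0.45581344
d2 = d1 - sigma*sqrt(T) = -0.02418656
exp(-rT) = 0.94743211
N(d1) = 0.67573793; N(d2) = 0.49035190
C = S_0' * N(d1) - K * exp(-rT) * N(d2) = 87.97637811 * 0.67573793 - 83.7200 * 0.94743211 * 0.49035190 = 20.5547


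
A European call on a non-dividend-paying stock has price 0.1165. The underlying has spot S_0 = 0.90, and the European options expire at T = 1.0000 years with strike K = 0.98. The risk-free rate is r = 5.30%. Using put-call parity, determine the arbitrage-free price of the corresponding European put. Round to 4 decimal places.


Answer: Put price = 0.1459

Derivation:
Put-call parity: C - P = S_0 * exp(-qT) - K * exp(-rT).
S_0 * exp(-qT) = 0.9000 * 1.00000000 = 0.90000000
K * exp(-rT) = 0.9800 * 0.94838001 = 0.92941241
P = C - S*exp(-qT) + K*exp(-rT)
P = 0.1165 - 0.90000000 + 0.92941241 = 0.1459


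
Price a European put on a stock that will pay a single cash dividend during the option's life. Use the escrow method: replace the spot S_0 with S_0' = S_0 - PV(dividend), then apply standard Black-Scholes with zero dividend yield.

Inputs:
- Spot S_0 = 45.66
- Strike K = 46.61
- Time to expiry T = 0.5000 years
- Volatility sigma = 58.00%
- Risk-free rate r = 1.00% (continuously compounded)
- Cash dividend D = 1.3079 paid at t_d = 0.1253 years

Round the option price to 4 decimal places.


Answer: Price = 8.4257

Derivation:
PV(D) = D * exp(-r * t_d) = 1.3079 * 0.99874778 = 1.30626223
S_0' = S_0 - PV(D) = 45.6600 - 1.30626223 = 44.35373777
d1 = (ln(S_0'/K) + (r + sigma^2/2)*T) / (sigma*sqrt(T)) = 0.09626862
d2 = d1 - sigma*sqrt(T) = -0.31385331
exp(-rT) = 0.99501248
N(-d1) = 0.46165362; N(-d2) = 0.62318377
P = K * exp(-rT) * N(-d2) - S_0' * N(-d1) = 46.6100 * 0.99501248 * 0.62318377 - 44.35373777 * 0.46165362 = 8.4257


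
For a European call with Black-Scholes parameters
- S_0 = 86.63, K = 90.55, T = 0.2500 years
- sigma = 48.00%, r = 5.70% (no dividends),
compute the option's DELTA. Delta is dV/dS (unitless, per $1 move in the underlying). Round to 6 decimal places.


Answer: Delta = 0.497995

Derivation:
d1 = -0.0050250351; d2 = -0.2450250351
phi(d1) = 0.3989372436; exp(-qT) = 1.0000000000; exp(-rT) = 0.9858510507
N(d1) = 0.4979953095
Delta = exp(-qT) * N(d1) = 1.0000000000 * 0.4979953095 = 0.497995


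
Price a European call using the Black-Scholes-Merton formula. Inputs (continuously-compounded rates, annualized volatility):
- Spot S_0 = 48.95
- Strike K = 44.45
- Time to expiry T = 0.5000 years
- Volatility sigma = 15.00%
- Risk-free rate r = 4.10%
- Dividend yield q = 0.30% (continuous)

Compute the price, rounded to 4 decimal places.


d1 = (ln(S/K) + (r - q + 0.5*sigma^2) * T) / (sigma * sqrt(T)) = 1.14135904
d2 = d1 - sigma * sqrt(T) = 1.03529302
exp(-rT) = 0.97970870; exp(-qT) = 0.99850112
C = S_0 * exp(-qT) * N(d1) - K * exp(-rT) * N(d2)
N(d1) = 0.87313973; N(d2) = 0.84973396
C = 48.9500 * 0.99850112 * 0.87313973 - 44.4500 * 0.97970870 * 0.84973396 = 5.6719

Answer: Price = 5.6719


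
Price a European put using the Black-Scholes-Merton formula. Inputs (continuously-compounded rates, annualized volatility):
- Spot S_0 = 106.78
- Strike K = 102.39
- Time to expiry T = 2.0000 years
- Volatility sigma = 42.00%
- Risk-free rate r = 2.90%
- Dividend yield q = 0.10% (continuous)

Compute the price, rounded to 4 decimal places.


Answer: Price = 19.0635

Derivation:
d1 = (ln(S/K) + (r - q + 0.5*sigma^2) * T) / (sigma * sqrt(T)) = 0.46194544
d2 = d1 - sigma * sqrt(T) = -0.13202426
exp(-rT) = 0.94364995; exp(-qT) = 0.99800200
P = K * exp(-rT) * N(-d2) - S_0 * exp(-qT) * N(-d1)
N(-d1) = 0.32206022; N(-d2) = 0.55251745
P = 102.3900 * 0.94364995 * 0.55251745 - 106.7800 * 0.99800200 * 0.32206022 = 19.0635


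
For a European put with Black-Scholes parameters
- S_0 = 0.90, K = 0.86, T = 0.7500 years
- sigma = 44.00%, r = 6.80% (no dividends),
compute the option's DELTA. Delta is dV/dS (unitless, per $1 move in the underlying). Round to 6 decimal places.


Answer: Delta = -0.328639

Derivation:
d1 = 0.4436736690; d2 = 0.0626224913
phi(d1) = 0.3615475555; exp(-qT) = 1.0000000000; exp(-rT) = 0.9502786705
N(-d1) = 0.3286392676
Delta = -exp(-qT) * N(-d1) = -1.0000000000 * 0.3286392676 = -0.328639


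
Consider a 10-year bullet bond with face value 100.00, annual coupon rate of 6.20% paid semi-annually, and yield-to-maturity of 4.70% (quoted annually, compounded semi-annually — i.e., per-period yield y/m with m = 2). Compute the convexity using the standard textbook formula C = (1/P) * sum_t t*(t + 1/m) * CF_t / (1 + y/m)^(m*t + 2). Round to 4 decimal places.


Answer: Convexity = 70.6693

Derivation:
Coupon per period c = face * coupon_rate / m = 3.100000
Periods per year m = 2; per-period yield y/m = 0.023500
Number of cashflows N = 20
Cashflows (t years, CF_t, discount factor 1/(1+y/m)^(m*t), PV):
  t = 0.5000: CF_t = 3.100000, DF = 0.977040, PV = 3.028823
  t = 1.0000: CF_t = 3.100000, DF = 0.954606, PV = 2.959280
  t = 1.5000: CF_t = 3.100000, DF = 0.932688, PV = 2.891333
  t = 2.0000: CF_t = 3.100000, DF = 0.911273, PV = 2.824947
  t = 2.5000: CF_t = 3.100000, DF = 0.890350, PV = 2.760085
  t = 3.0000: CF_t = 3.100000, DF = 0.869907, PV = 2.696712
  t = 3.5000: CF_t = 3.100000, DF = 0.849934, PV = 2.634795
  t = 4.0000: CF_t = 3.100000, DF = 0.830419, PV = 2.574299
  t = 4.5000: CF_t = 3.100000, DF = 0.811352, PV = 2.515192
  t = 5.0000: CF_t = 3.100000, DF = 0.792723, PV = 2.457442
  t = 5.5000: CF_t = 3.100000, DF = 0.774522, PV = 2.401018
  t = 6.0000: CF_t = 3.100000, DF = 0.756739, PV = 2.345889
  t = 6.5000: CF_t = 3.100000, DF = 0.739363, PV = 2.292027
  t = 7.0000: CF_t = 3.100000, DF = 0.722387, PV = 2.239401
  t = 7.5000: CF_t = 3.100000, DF = 0.705801, PV = 2.187983
  t = 8.0000: CF_t = 3.100000, DF = 0.689596, PV = 2.137746
  t = 8.5000: CF_t = 3.100000, DF = 0.673762, PV = 2.088663
  t = 9.0000: CF_t = 3.100000, DF = 0.658292, PV = 2.040706
  t = 9.5000: CF_t = 3.100000, DF = 0.643178, PV = 1.993851
  t = 10.0000: CF_t = 103.100000, DF = 0.628410, PV = 64.789067
Price P = sum_t PV_t = 111.859257
Convexity numerator sum_t t*(t + 1/m) * CF_t / (1+y/m)^(m*t + 2):
  t = 0.5000: term = 1.445667
  t = 1.0000: term = 4.237421
  t = 1.5000: term = 8.280255
  t = 2.0000: term = 13.483561
  t = 2.5000: term = 19.760960
  t = 3.0000: term = 27.030135
  t = 3.5000: term = 35.212682
  t = 4.0000: term = 44.233951
  t = 4.5000: term = 54.022900
  t = 5.0000: term = 64.511958
  t = 5.5000: term = 75.636883
  t = 6.0000: term = 87.336633
  t = 6.5000: term = 99.553237
  t = 7.0000: term = 112.231675
  t = 7.5000: term = 125.319757
  t = 8.0000: term = 138.768010
  t = 8.5000: term = 152.529567
  t = 9.0000: term = 166.560060
  t = 9.5000: term = 180.817522
  t = 10.0000: term = 6494.045548
Convexity = (1/P) * sum = 7905.018381 / 111.859257 = 70.669327


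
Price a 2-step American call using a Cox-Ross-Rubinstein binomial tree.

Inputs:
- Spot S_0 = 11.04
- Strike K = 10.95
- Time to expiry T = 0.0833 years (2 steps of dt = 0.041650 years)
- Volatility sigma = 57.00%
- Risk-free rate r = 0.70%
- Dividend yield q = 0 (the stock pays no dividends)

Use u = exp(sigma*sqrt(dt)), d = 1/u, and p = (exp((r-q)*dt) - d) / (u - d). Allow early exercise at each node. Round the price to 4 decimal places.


Answer: Price = V(0,0) = 0.7093

Derivation:
dt = T/N = 0.041650
u = exp(sigma*sqrt(dt)) = 1.123364; d = 1/u = 0.890184
p = (exp((r-q)*dt) - d) / (u - d) = 0.472201
Discount per step: exp(-r*dt) = 0.999708
Stock lattice S(k, i) with i counting down-moves:
  k=0: S(0,0) = 11.0400
  k=1: S(1,0) = 12.4019; S(1,1) = 9.8276
  k=2: S(2,0) = 13.9319; S(2,1) = 11.0400; S(2,2) = 8.7484
Terminal payoffs V(N, i) = max(S_T - K, 0):
  V(2,0) = 2.981884; V(2,1) = 0.090000; V(2,2) = 0.000000
Backward induction: V(k, i) = exp(-r*dt) * [p * V(k+1, i) + (1-p) * V(k+1, i+1)]; then take max(V_cont, immediate exercise) for American.
  V(1,0) = exp(-r*dt) * [p*2.981884 + (1-p)*0.090000] = 1.455127; exercise = 1.451935; V(1,0) = max -> 1.455127
  V(1,1) = exp(-r*dt) * [p*0.090000 + (1-p)*0.000000] = 0.042486; exercise = 0.000000; V(1,1) = max -> 0.042486
  V(0,0) = exp(-r*dt) * [p*1.455127 + (1-p)*0.042486] = 0.709330; exercise = 0.090000; V(0,0) = max -> 0.709330


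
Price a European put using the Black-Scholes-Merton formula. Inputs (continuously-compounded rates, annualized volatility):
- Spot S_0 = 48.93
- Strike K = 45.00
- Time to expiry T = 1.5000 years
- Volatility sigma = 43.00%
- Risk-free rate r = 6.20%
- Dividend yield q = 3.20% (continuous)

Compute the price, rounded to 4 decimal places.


Answer: Price = 6.5486

Derivation:
d1 = (ln(S/K) + (r - q + 0.5*sigma^2) * T) / (sigma * sqrt(T)) = 0.50775305
d2 = d1 - sigma * sqrt(T) = -0.01888725
exp(-rT) = 0.91119350; exp(-qT) = 0.95313379
P = K * exp(-rT) * N(-d2) - S_0 * exp(-qT) * N(-d1)
N(-d1) = 0.30581327; N(-d2) = 0.50753447
P = 45.0000 * 0.91119350 * 0.50753447 - 48.9300 * 0.95313379 * 0.30581327 = 6.5486


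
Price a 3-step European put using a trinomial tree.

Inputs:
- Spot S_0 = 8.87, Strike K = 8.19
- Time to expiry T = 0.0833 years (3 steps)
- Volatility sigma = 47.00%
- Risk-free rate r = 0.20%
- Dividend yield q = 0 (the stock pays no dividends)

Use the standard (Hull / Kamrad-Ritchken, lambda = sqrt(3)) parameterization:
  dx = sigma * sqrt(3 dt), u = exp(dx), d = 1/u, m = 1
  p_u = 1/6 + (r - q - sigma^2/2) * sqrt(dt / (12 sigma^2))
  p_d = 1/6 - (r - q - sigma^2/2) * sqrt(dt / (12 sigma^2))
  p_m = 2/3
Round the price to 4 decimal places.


Answer: Price = V(0,0) = 0.2151

Derivation:
dt = T/N = 0.027767; dx = sigma*sqrt(3*dt) = 0.135650
u = exp(dx) = 1.145281; d = 1/u = 0.873148
p_u = 0.155567, p_m = 0.666667, p_d = 0.177766
Discount per step: exp(-r*dt) = 0.999944
Stock lattice S(k, j) with j the centered position index:
  k=0: S(0,+0) = 8.8700
  k=1: S(1,-1) = 7.7448; S(1,+0) = 8.8700; S(1,+1) = 10.1586
  k=2: S(2,-2) = 6.7624; S(2,-1) = 7.7448; S(2,+0) = 8.8700; S(2,+1) = 10.1586; S(2,+2) = 11.6345
  k=3: S(3,-3) = 5.9046; S(3,-2) = 6.7624; S(3,-1) = 7.7448; S(3,+0) = 8.8700; S(3,+1) = 10.1586; S(3,+2) = 11.6345; S(3,+3) = 13.3248
Terminal payoffs V(N, j) = max(K - S_T, 0):
  V(3,-3) = 2.285444; V(3,-2) = 1.427623; V(3,-1) = 0.445177; V(3,+0) = 0.000000; V(3,+1) = 0.000000; V(3,+2) = 0.000000; V(3,+3) = 0.000000
Backward induction: V(k, j) = exp(-r*dt) * [p_u * V(k+1, j+1) + p_m * V(k+1, j) + p_d * V(k+1, j-1)]
  V(2,-2) = exp(-r*dt) * [p_u*0.445177 + p_m*1.427623 + p_d*2.285444] = 1.427199
  V(2,-1) = exp(-r*dt) * [p_u*0.000000 + p_m*0.445177 + p_d*1.427623] = 0.550537
  V(2,+0) = exp(-r*dt) * [p_u*0.000000 + p_m*0.000000 + p_d*0.445177] = 0.079133
  V(2,+1) = exp(-r*dt) * [p_u*0.000000 + p_m*0.000000 + p_d*0.000000] = 0.000000
  V(2,+2) = exp(-r*dt) * [p_u*0.000000 + p_m*0.000000 + p_d*0.000000] = 0.000000
  V(1,-1) = exp(-r*dt) * [p_u*0.079133 + p_m*0.550537 + p_d*1.427199] = 0.633008
  V(1,+0) = exp(-r*dt) * [p_u*0.000000 + p_m*0.079133 + p_d*0.550537] = 0.150614
  V(1,+1) = exp(-r*dt) * [p_u*0.000000 + p_m*0.000000 + p_d*0.079133] = 0.014066
  V(0,+0) = exp(-r*dt) * [p_u*0.014066 + p_m*0.150614 + p_d*0.633008] = 0.215113


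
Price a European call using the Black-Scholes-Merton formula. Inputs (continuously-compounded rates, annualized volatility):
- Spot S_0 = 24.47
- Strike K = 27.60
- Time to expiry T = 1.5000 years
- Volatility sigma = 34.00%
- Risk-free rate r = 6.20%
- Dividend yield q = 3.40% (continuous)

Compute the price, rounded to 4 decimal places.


d1 = (ln(S/K) + (r - q + 0.5*sigma^2) * T) / (sigma * sqrt(T)) = 0.02000922
d2 = d1 - sigma * sqrt(T) = -0.39640404
exp(-rT) = 0.91119350; exp(-qT) = 0.95027867
C = S_0 * exp(-qT) * N(d1) - K * exp(-rT) * N(d2)
N(d1) = 0.50798199; N(d2) = 0.34590349
C = 24.4700 * 0.95027867 * 0.50798199 - 27.6000 * 0.91119350 * 0.34590349 = 3.1132

Answer: Price = 3.1132


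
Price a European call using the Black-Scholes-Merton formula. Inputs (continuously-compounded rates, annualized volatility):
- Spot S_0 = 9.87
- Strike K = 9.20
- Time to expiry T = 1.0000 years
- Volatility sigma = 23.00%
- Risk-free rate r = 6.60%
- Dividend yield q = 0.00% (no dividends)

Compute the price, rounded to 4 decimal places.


d1 = (ln(S/K) + (r - q + 0.5*sigma^2) * T) / (sigma * sqrt(T)) = 0.70759291
d2 = d1 - sigma * sqrt(T) = 0.47759291
exp(-rT) = 0.93613086; exp(-qT) = 1.00000000
C = S_0 * exp(-qT) * N(d1) - K * exp(-rT) * N(d2)
N(d1) = 0.76040095; N(d2) = 0.68353001
C = 9.8700 * 1.00000000 * 0.76040095 - 9.2000 * 0.93613086 * 0.68353001 = 1.6183

Answer: Price = 1.6183


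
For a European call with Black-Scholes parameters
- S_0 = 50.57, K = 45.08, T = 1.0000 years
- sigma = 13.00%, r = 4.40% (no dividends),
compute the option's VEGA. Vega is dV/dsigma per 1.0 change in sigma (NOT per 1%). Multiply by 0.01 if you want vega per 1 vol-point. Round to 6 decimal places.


d1 = 1.2874601994; d2 = 1.1574601994
phi(d1) = 0.1741713985; exp(-qT) = 1.0000000000; exp(-rT) = 0.9569539575
Vega = S * exp(-qT) * phi(d1) * sqrt(T) = 50.5700 * 1.0000000000 * 0.1741713985 * 1.0000000000 = 8.807848

Answer: Vega = 8.807848


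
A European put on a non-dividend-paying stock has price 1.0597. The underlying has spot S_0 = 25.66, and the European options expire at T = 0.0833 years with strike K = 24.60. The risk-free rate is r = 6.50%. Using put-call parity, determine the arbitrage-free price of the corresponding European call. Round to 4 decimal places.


Put-call parity: C - P = S_0 * exp(-qT) - K * exp(-rT).
S_0 * exp(-qT) = 25.6600 * 1.00000000 = 25.66000000
K * exp(-rT) = 24.6000 * 0.99460013 = 24.46716325
C = P + S*exp(-qT) - K*exp(-rT)
C = 1.0597 + 25.66000000 - 24.46716325 = 2.2525

Answer: Call price = 2.2525


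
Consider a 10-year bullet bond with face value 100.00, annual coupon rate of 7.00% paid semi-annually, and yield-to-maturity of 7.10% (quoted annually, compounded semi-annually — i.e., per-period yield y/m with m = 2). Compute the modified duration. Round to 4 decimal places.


Answer: Modified duration = 7.0924

Derivation:
Coupon per period c = face * coupon_rate / m = 3.500000
Periods per year m = 2; per-period yield y/m = 0.035500
Number of cashflows N = 20
Cashflows (t years, CF_t, discount factor 1/(1+y/m)^(m*t), PV):
  t = 0.5000: CF_t = 3.500000, DF = 0.965717, PV = 3.380010
  t = 1.0000: CF_t = 3.500000, DF = 0.932609, PV = 3.264133
  t = 1.5000: CF_t = 3.500000, DF = 0.900637, PV = 3.152229
  t = 2.0000: CF_t = 3.500000, DF = 0.869760, PV = 3.044161
  t = 2.5000: CF_t = 3.500000, DF = 0.839942, PV = 2.939798
  t = 3.0000: CF_t = 3.500000, DF = 0.811147, PV = 2.839013
  t = 3.5000: CF_t = 3.500000, DF = 0.783338, PV = 2.741684
  t = 4.0000: CF_t = 3.500000, DF = 0.756483, PV = 2.647691
  t = 4.5000: CF_t = 3.500000, DF = 0.730549, PV = 2.556920
  t = 5.0000: CF_t = 3.500000, DF = 0.705503, PV = 2.469261
  t = 5.5000: CF_t = 3.500000, DF = 0.681316, PV = 2.384608
  t = 6.0000: CF_t = 3.500000, DF = 0.657959, PV = 2.302856
  t = 6.5000: CF_t = 3.500000, DF = 0.635402, PV = 2.223907
  t = 7.0000: CF_t = 3.500000, DF = 0.613619, PV = 2.147665
  t = 7.5000: CF_t = 3.500000, DF = 0.592582, PV = 2.074037
  t = 8.0000: CF_t = 3.500000, DF = 0.572267, PV = 2.002933
  t = 8.5000: CF_t = 3.500000, DF = 0.552648, PV = 1.934266
  t = 9.0000: CF_t = 3.500000, DF = 0.533701, PV = 1.867954
  t = 9.5000: CF_t = 3.500000, DF = 0.515404, PV = 1.803915
  t = 10.0000: CF_t = 103.500000, DF = 0.497735, PV = 51.515543
Price P = sum_t PV_t = 99.292584
First compute Macaulay numerator sum_t t * PV_t:
  t * PV_t at t = 0.5000: 1.690005
  t * PV_t at t = 1.0000: 3.264133
  t * PV_t at t = 1.5000: 4.728343
  t * PV_t at t = 2.0000: 6.088322
  t * PV_t at t = 2.5000: 7.349496
  t * PV_t at t = 3.0000: 8.517040
  t * PV_t at t = 3.5000: 9.595892
  t * PV_t at t = 4.0000: 10.590762
  t * PV_t at t = 4.5000: 11.506139
  t * PV_t at t = 5.0000: 12.346305
  t * PV_t at t = 5.5000: 13.115341
  t * PV_t at t = 6.0000: 13.817137
  t * PV_t at t = 6.5000: 14.455398
  t * PV_t at t = 7.0000: 15.033657
  t * PV_t at t = 7.5000: 15.555277
  t * PV_t at t = 8.0000: 16.023463
  t * PV_t at t = 8.5000: 16.441264
  t * PV_t at t = 9.0000: 16.811586
  t * PV_t at t = 9.5000: 17.137193
  t * PV_t at t = 10.0000: 515.155434
Macaulay duration D = 729.222189 / 99.292584 = 7.344176
Modified duration = D / (1 + y/m) = 7.344176 / (1 + 0.035500) = 7.092396


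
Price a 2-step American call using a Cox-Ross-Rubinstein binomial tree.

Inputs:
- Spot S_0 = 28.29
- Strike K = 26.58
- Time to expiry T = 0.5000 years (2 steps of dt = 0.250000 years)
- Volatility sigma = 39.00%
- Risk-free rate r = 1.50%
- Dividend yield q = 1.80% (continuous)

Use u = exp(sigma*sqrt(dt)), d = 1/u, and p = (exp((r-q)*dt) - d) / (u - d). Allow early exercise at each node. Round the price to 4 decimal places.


dt = T/N = 0.250000
u = exp(sigma*sqrt(dt)) = 1.215311; d = 1/u = 0.822835
p = (exp((r-q)*dt) - d) / (u - d) = 0.449494
Discount per step: exp(-r*dt) = 0.996257
Stock lattice S(k, i) with i counting down-moves:
  k=0: S(0,0) = 28.2900
  k=1: S(1,0) = 34.3811; S(1,1) = 23.2780
  k=2: S(2,0) = 41.7838; S(2,1) = 28.2900; S(2,2) = 19.1539
Terminal payoffs V(N, i) = max(S_T - K, 0):
  V(2,0) = 15.203787; V(2,1) = 1.710000; V(2,2) = 0.000000
Backward induction: V(k, i) = exp(-r*dt) * [p * V(k+1, i) + (1-p) * V(k+1, i+1)]; then take max(V_cont, immediate exercise) for American.
  V(1,0) = exp(-r*dt) * [p*15.203787 + (1-p)*1.710000] = 7.746269; exercise = 7.801148; V(1,0) = max -> 7.801148
  V(1,1) = exp(-r*dt) * [p*1.710000 + (1-p)*0.000000] = 0.765757; exercise = 0.000000; V(1,1) = max -> 0.765757
  V(0,0) = exp(-r*dt) * [p*7.801148 + (1-p)*0.765757] = 3.913418; exercise = 1.710000; V(0,0) = max -> 3.913418

Answer: Price = V(0,0) = 3.9134


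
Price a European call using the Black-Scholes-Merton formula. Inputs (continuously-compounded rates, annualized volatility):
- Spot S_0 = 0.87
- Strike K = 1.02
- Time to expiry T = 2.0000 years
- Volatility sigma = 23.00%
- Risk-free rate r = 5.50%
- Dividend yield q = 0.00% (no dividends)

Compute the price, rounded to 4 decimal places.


Answer: Price = 0.0946

Derivation:
d1 = (ln(S/K) + (r - q + 0.5*sigma^2) * T) / (sigma * sqrt(T)) = 0.01179118
d2 = d1 - sigma * sqrt(T) = -0.31347794
exp(-rT) = 0.89583414; exp(-qT) = 1.00000000
C = S_0 * exp(-qT) * N(d1) - K * exp(-rT) * N(d2)
N(d1) = 0.50470389; N(d2) = 0.37695879
C = 0.8700 * 1.00000000 * 0.50470389 - 1.0200 * 0.89583414 * 0.37695879 = 0.0946


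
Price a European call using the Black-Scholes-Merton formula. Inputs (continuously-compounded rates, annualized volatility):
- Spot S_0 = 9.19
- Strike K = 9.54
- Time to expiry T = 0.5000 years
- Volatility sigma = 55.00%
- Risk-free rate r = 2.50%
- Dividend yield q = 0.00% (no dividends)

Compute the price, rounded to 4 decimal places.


d1 = (ln(S/K) + (r - q + 0.5*sigma^2) * T) / (sigma * sqrt(T)) = 0.13048679
d2 = d1 - sigma * sqrt(T) = -0.25842194
exp(-rT) = 0.98757780; exp(-qT) = 1.00000000
C = S_0 * exp(-qT) * N(d1) - K * exp(-rT) * N(d2)
N(d1) = 0.55190935; N(d2) = 0.39804064
C = 9.1900 * 1.00000000 * 0.55190935 - 9.5400 * 0.98757780 * 0.39804064 = 1.3219

Answer: Price = 1.3219


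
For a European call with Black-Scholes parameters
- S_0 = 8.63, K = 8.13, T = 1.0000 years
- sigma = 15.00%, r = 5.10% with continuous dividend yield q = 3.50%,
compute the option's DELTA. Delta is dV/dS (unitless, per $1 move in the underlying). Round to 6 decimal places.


Answer: Delta = 0.694167

Derivation:
d1 = 0.5795572102; d2 = 0.4295572102
phi(d1) = 0.3372665158; exp(-qT) = 0.9656054163; exp(-rT) = 0.9502786705
N(d1) = 0.7188933721
Delta = exp(-qT) * N(d1) = 0.9656054163 * 0.7188933721 = 0.694167


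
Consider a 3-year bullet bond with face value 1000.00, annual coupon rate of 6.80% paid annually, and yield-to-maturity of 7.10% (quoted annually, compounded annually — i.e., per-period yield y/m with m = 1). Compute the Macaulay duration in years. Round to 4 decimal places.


Coupon per period c = face * coupon_rate / m = 68.000000
Periods per year m = 1; per-period yield y/m = 0.071000
Number of cashflows N = 3
Cashflows (t years, CF_t, discount factor 1/(1+y/m)^(m*t), PV):
  t = 1.0000: CF_t = 68.000000, DF = 0.933707, PV = 63.492063
  t = 2.0000: CF_t = 68.000000, DF = 0.871808, PV = 59.282972
  t = 3.0000: CF_t = 1068.000000, DF = 0.814013, PV = 869.366378
Price P = sum_t PV_t = 992.141414
Macaulay numerator sum_t t * PV_t:
  t * PV_t at t = 1.0000: 63.492063
  t * PV_t at t = 2.0000: 118.565945
  t * PV_t at t = 3.0000: 2608.099134
Macaulay duration D = (sum_t t * PV_t) / P = 2790.157142 / 992.141414 = 2.812258

Answer: Macaulay duration = 2.8123 years


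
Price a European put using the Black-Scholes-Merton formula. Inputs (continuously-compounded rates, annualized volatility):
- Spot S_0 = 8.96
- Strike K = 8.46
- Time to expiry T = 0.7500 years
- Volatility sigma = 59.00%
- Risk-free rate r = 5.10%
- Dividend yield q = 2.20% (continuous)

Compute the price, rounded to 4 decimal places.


Answer: Price = 1.3941

Derivation:
d1 = (ln(S/K) + (r - q + 0.5*sigma^2) * T) / (sigma * sqrt(T)) = 0.41042471
d2 = d1 - sigma * sqrt(T) = -0.10053028
exp(-rT) = 0.96247229; exp(-qT) = 0.98363538
P = K * exp(-rT) * N(-d2) - S_0 * exp(-qT) * N(-d1)
N(-d1) = 0.34074721; N(-d2) = 0.54003833
P = 8.4600 * 0.96247229 * 0.54003833 - 8.9600 * 0.98363538 * 0.34074721 = 1.3941


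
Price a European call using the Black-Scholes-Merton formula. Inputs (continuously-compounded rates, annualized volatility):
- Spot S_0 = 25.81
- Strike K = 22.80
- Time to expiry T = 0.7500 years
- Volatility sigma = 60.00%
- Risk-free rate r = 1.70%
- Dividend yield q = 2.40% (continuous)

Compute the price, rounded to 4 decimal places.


d1 = (ln(S/K) + (r - q + 0.5*sigma^2) * T) / (sigma * sqrt(T)) = 0.48834495
d2 = d1 - sigma * sqrt(T) = -0.03127030
exp(-rT) = 0.98733094; exp(-qT) = 0.98216103
C = S_0 * exp(-qT) * N(d1) - K * exp(-rT) * N(d2)
N(d1) = 0.68734723; N(d2) = 0.48752699
C = 25.8100 * 0.98216103 * 0.68734723 - 22.8000 * 0.98733094 * 0.48752699 = 6.4492

Answer: Price = 6.4492


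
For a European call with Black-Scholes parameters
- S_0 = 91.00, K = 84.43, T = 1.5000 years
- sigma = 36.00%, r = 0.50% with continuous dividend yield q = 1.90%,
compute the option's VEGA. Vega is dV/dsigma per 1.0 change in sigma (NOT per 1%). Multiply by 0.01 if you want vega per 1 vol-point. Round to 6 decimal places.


d1 = 0.3427850371; d2 = -0.0981231166
phi(d1) = 0.3761793239; exp(-qT) = 0.9719022941; exp(-rT) = 0.9925280548
Vega = S * exp(-qT) * phi(d1) * sqrt(T) = 91.0000 * 0.9719022941 * 0.3761793239 * 1.2247448714 = 40.747836

Answer: Vega = 40.747836


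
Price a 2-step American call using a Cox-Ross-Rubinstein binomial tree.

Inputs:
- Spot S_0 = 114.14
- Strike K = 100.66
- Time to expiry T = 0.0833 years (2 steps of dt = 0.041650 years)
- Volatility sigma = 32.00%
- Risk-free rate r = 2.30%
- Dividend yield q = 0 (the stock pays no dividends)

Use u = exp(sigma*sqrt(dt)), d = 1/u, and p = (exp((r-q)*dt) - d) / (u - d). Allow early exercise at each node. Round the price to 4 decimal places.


Answer: Price = V(0,0) = 13.8008

Derivation:
dt = T/N = 0.041650
u = exp(sigma*sqrt(dt)) = 1.067486; d = 1/u = 0.936780
p = (exp((r-q)*dt) - d) / (u - d) = 0.491012
Discount per step: exp(-r*dt) = 0.999043
Stock lattice S(k, i) with i counting down-moves:
  k=0: S(0,0) = 114.1400
  k=1: S(1,0) = 121.8429; S(1,1) = 106.9241
  k=2: S(2,0) = 130.0656; S(2,1) = 114.1400; S(2,2) = 100.1644
Terminal payoffs V(N, i) = max(S_T - K, 0):
  V(2,0) = 29.405619; V(2,1) = 13.480000; V(2,2) = 0.000000
Backward induction: V(k, i) = exp(-r*dt) * [p * V(k+1, i) + (1-p) * V(k+1, i+1)]; then take max(V_cont, immediate exercise) for American.
  V(1,0) = exp(-r*dt) * [p*29.405619 + (1-p)*13.480000] = 21.279271; exercise = 21.182890; V(1,0) = max -> 21.279271
  V(1,1) = exp(-r*dt) * [p*13.480000 + (1-p)*0.000000] = 6.612500; exercise = 6.264086; V(1,1) = max -> 6.612500
  V(0,0) = exp(-r*dt) * [p*21.279271 + (1-p)*6.612500] = 13.800829; exercise = 13.480000; V(0,0) = max -> 13.800829


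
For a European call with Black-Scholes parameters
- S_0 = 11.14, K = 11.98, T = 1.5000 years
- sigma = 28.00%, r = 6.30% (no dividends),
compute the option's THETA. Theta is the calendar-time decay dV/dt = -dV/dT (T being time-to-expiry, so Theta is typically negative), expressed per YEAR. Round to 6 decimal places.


d1 = 0.2350449927; d2 = -0.1078835713
phi(d1) = 0.3880730796; exp(-qT) = 1.0000000000; exp(-rT) = 0.9098277346
Theta = -S*exp(-qT)*phi(d1)*sigma/(2*sqrt(T)) - r*K*exp(-rT)*N(d2) + q*S*exp(-qT)*N(d1)
N(d1) = 0.5929130939; N(d2) = 0.4570440246; sqrt(T) = 1.2247448714
Term 1 = -11.1400 * 1.0000000000 * 0.3880730796 * 0.2800 / (2 * 1.2247448714) = -0.4941753904
Term 2 = -0.0630 * 11.9800 * 0.9098277346 * 0.4570440246 = -0.3138445376
Term 3 = 0 (no dividend yield, q = 0)
Theta = -0.4941753904 + (-0.3138445376) + (0.0000000000) = -0.808020

Answer: Theta = -0.808020


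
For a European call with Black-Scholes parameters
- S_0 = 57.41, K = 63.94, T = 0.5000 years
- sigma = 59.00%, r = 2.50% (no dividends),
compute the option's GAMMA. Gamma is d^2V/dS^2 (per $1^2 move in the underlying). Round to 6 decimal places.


Answer: Gamma = 0.016653

Derivation:
d1 = -0.0196591013; d2 = -0.4368521022
phi(d1) = 0.3988651962; exp(-qT) = 1.0000000000; exp(-rT) = 0.9875778005
Gamma = exp(-qT) * phi(d1) / (S * sigma * sqrt(T)) = 1.0000000000 * 0.3988651962 / (57.4100 * 0.5900 * 0.7071067812) = 0.016653


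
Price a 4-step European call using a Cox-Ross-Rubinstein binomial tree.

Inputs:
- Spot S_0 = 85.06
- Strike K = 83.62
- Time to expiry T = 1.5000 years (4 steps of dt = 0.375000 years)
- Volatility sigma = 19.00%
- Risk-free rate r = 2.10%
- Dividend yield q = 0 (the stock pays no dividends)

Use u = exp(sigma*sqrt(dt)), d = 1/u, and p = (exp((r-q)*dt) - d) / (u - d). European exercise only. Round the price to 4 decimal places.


Answer: Price = V(0,0) = 9.6458

Derivation:
dt = T/N = 0.375000
u = exp(sigma*sqrt(dt)) = 1.123390; d = 1/u = 0.890163
p = (exp((r-q)*dt) - d) / (u - d) = 0.504844
Discount per step: exp(-r*dt) = 0.992156
Stock lattice S(k, i) with i counting down-moves:
  k=0: S(0,0) = 85.0600
  k=1: S(1,0) = 95.5555; S(1,1) = 75.7173
  k=2: S(2,0) = 107.3461; S(2,1) = 85.0600; S(2,2) = 67.4007
  k=3: S(3,0) = 120.5915; S(3,1) = 95.5555; S(3,2) = 75.7173; S(3,3) = 59.9976
  k=4: S(4,0) = 135.4713; S(4,1) = 107.3461; S(4,2) = 85.0600; S(4,3) = 67.4007; S(4,4) = 53.4076
Terminal payoffs V(N, i) = max(S_T - K, 0):
  V(4,0) = 51.851318; V(4,1) = 23.726124; V(4,2) = 1.440000; V(4,3) = 0.000000; V(4,4) = 0.000000
Backward induction: V(k, i) = exp(-r*dt) * [p * V(k+1, i) + (1-p) * V(k+1, i+1)].
  V(3,0) = exp(-r*dt) * [p*51.851318 + (1-p)*23.726124] = 37.627467
  V(3,1) = exp(-r*dt) * [p*23.726124 + (1-p)*1.440000] = 12.591462
  V(3,2) = exp(-r*dt) * [p*1.440000 + (1-p)*0.000000] = 0.721273
  V(3,3) = exp(-r*dt) * [p*0.000000 + (1-p)*0.000000] = 0.000000
  V(2,0) = exp(-r*dt) * [p*37.627467 + (1-p)*12.591462] = 25.032822
  V(2,1) = exp(-r*dt) * [p*12.591462 + (1-p)*0.721273] = 6.661200
  V(2,2) = exp(-r*dt) * [p*0.721273 + (1-p)*0.000000] = 0.361274
  V(1,0) = exp(-r*dt) * [p*25.032822 + (1-p)*6.661200] = 15.810996
  V(1,1) = exp(-r*dt) * [p*6.661200 + (1-p)*0.361274] = 3.513970
  V(0,0) = exp(-r*dt) * [p*15.810996 + (1-p)*3.513970] = 9.645787


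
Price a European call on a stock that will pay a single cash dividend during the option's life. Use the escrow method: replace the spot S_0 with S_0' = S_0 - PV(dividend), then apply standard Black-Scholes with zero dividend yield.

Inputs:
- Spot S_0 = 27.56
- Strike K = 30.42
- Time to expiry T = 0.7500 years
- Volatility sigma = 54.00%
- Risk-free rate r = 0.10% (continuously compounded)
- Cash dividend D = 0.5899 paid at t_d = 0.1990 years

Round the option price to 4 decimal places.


Answer: Price = 3.7587

Derivation:
PV(D) = D * exp(-r * t_d) = 0.5899 * 0.99980102 = 0.58978262
S_0' = S_0 - PV(D) = 27.5600 - 0.58978262 = 26.97021738
d1 = (ln(S_0'/K) + (r + sigma^2/2)*T) / (sigma*sqrt(T)) = -0.02195447
d2 = d1 - sigma*sqrt(T) = -0.48960819
exp(-rT) = 0.99925028
N(d1) = 0.49124214; N(d2) = 0.31220559
C = S_0' * N(d1) - K * exp(-rT) * N(d2) = 26.97021738 * 0.49124214 - 30.4200 * 0.99925028 * 0.31220559 = 3.7587


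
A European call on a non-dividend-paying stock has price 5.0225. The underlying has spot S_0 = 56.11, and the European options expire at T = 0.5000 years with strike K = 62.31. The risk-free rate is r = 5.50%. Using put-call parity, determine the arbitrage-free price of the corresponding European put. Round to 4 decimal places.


Put-call parity: C - P = S_0 * exp(-qT) - K * exp(-rT).
S_0 * exp(-qT) = 56.1100 * 1.00000000 = 56.11000000
K * exp(-rT) = 62.3100 * 0.97287468 = 60.61982147
P = C - S*exp(-qT) + K*exp(-rT)
P = 5.0225 - 56.11000000 + 60.61982147 = 9.5323

Answer: Put price = 9.5323


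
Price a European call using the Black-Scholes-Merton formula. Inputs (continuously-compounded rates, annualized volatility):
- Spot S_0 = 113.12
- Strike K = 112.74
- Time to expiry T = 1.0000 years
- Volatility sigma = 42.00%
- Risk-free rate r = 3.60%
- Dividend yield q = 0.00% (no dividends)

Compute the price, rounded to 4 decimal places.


Answer: Price = 20.7154

Derivation:
d1 = (ln(S/K) + (r - q + 0.5*sigma^2) * T) / (sigma * sqrt(T)) = 0.30372600
d2 = d1 - sigma * sqrt(T) = -0.11627400
exp(-rT) = 0.96464029; exp(-qT) = 1.00000000
C = S_0 * exp(-qT) * N(d1) - K * exp(-rT) * N(d2)
N(d1) = 0.61933168; N(d2) = 0.45371769
C = 113.1200 * 1.00000000 * 0.61933168 - 112.7400 * 0.96464029 * 0.45371769 = 20.7154


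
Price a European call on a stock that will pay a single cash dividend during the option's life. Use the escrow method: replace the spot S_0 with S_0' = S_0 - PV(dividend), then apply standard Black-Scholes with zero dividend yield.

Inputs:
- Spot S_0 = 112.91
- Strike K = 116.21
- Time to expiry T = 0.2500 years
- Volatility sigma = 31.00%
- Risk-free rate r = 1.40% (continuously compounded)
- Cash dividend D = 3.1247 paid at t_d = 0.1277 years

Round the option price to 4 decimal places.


PV(D) = D * exp(-r * t_d) = 3.1247 * 0.99821380 = 3.11911865
S_0' = S_0 - PV(D) = 112.9100 - 3.11911865 = 109.79088135
d1 = (ln(S_0'/K) + (r + sigma^2/2)*T) / (sigma*sqrt(T)) = -0.26650917
d2 = d1 - sigma*sqrt(T) = -0.42150917
exp(-rT) = 0.99650612
N(d1) = 0.39492355; N(d2) = 0.33669166
C = S_0' * N(d1) - K * exp(-rT) * N(d2) = 109.79088135 * 0.39492355 - 116.2100 * 0.99650612 * 0.33669166 = 4.3688

Answer: Price = 4.3688


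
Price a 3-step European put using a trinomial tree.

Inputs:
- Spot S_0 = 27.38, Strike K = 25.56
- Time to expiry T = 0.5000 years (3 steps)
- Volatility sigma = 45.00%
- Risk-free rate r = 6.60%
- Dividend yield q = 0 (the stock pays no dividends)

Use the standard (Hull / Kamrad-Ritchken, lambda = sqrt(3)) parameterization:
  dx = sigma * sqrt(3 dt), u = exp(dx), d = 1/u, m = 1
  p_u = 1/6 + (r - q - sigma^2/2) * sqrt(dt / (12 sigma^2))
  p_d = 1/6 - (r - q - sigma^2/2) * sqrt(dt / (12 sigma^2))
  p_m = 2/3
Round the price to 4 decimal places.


dt = T/N = 0.166667; dx = sigma*sqrt(3*dt) = 0.318198
u = exp(dx) = 1.374648; d = 1/u = 0.727459
p_u = 0.157435, p_m = 0.666667, p_d = 0.175898
Discount per step: exp(-r*dt) = 0.989060
Stock lattice S(k, j) with j the centered position index:
  k=0: S(0,+0) = 27.3800
  k=1: S(1,-1) = 19.9178; S(1,+0) = 27.3800; S(1,+1) = 37.6379
  k=2: S(2,-2) = 14.4894; S(2,-1) = 19.9178; S(2,+0) = 27.3800; S(2,+1) = 37.6379; S(2,+2) = 51.7388
  k=3: S(3,-3) = 10.5404; S(3,-2) = 14.4894; S(3,-1) = 19.9178; S(3,+0) = 27.3800; S(3,+1) = 37.6379; S(3,+2) = 51.7388; S(3,+3) = 71.1227
Terminal payoffs V(N, j) = max(K - S_T, 0):
  V(3,-3) = 15.019567; V(3,-2) = 11.070609; V(3,-1) = 5.642181; V(3,+0) = 0.000000; V(3,+1) = 0.000000; V(3,+2) = 0.000000; V(3,+3) = 0.000000
Backward induction: V(k, j) = exp(-r*dt) * [p_u * V(k+1, j+1) + p_m * V(k+1, j) + p_d * V(k+1, j-1)]
  V(2,-2) = exp(-r*dt) * [p_u*5.642181 + p_m*11.070609 + p_d*15.019567] = 10.791241
  V(2,-1) = exp(-r*dt) * [p_u*0.000000 + p_m*5.642181 + p_d*11.070609] = 5.646303
  V(2,+0) = exp(-r*dt) * [p_u*0.000000 + p_m*0.000000 + p_d*5.642181] = 0.981593
  V(2,+1) = exp(-r*dt) * [p_u*0.000000 + p_m*0.000000 + p_d*0.000000] = 0.000000
  V(2,+2) = exp(-r*dt) * [p_u*0.000000 + p_m*0.000000 + p_d*0.000000] = 0.000000
  V(1,-1) = exp(-r*dt) * [p_u*0.981593 + p_m*5.646303 + p_d*10.791241] = 5.753265
  V(1,+0) = exp(-r*dt) * [p_u*0.000000 + p_m*0.981593 + p_d*5.646303] = 1.629547
  V(1,+1) = exp(-r*dt) * [p_u*0.000000 + p_m*0.000000 + p_d*0.981593] = 0.170772
  V(0,+0) = exp(-r*dt) * [p_u*0.170772 + p_m*1.629547 + p_d*5.753265] = 2.101990

Answer: Price = V(0,0) = 2.1020


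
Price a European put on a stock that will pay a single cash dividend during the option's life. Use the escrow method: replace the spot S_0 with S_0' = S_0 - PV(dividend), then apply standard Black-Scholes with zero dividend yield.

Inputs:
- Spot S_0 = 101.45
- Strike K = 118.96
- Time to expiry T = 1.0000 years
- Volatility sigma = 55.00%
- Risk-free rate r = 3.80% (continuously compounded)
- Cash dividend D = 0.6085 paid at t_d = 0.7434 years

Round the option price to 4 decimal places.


Answer: Price = 30.7715

Derivation:
PV(D) = D * exp(-r * t_d) = 0.6085 * 0.97214608 = 0.59155089
S_0' = S_0 - PV(D) = 101.4500 - 0.59155089 = 100.85844911
d1 = (ln(S_0'/K) + (r + sigma^2/2)*T) / (sigma*sqrt(T)) = 0.04396498
d2 = d1 - sigma*sqrt(T) = -0.50603502
exp(-rT) = 0.96271294
N(-d1) = 0.48246616; N(-d2) = 0.69358397
P = K * exp(-rT) * N(-d2) - S_0' * N(-d1) = 118.9600 * 0.96271294 * 0.69358397 - 100.85844911 * 0.48246616 = 30.7715


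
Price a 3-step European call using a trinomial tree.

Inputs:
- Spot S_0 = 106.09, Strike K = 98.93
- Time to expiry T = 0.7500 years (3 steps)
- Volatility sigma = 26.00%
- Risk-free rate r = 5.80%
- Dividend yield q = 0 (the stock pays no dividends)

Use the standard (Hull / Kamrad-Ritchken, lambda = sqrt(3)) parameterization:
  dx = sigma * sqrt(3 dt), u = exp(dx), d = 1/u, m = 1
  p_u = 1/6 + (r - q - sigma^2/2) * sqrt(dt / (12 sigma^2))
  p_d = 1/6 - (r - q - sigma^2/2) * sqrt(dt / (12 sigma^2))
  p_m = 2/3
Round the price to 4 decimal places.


dt = T/N = 0.250000; dx = sigma*sqrt(3*dt) = 0.225167
u = exp(dx) = 1.252531; d = 1/u = 0.798383
p_u = 0.180101, p_m = 0.666667, p_d = 0.153232
Discount per step: exp(-r*dt) = 0.985605
Stock lattice S(k, j) with j the centered position index:
  k=0: S(0,+0) = 106.0900
  k=1: S(1,-1) = 84.7005; S(1,+0) = 106.0900; S(1,+1) = 132.8811
  k=2: S(2,-2) = 67.6234; S(2,-1) = 84.7005; S(2,+0) = 106.0900; S(2,+1) = 132.8811; S(2,+2) = 166.4377
  k=3: S(3,-3) = 53.9894; S(3,-2) = 67.6234; S(3,-1) = 84.7005; S(3,+0) = 106.0900; S(3,+1) = 132.8811; S(3,+2) = 166.4377; S(3,+3) = 208.4684
Terminal payoffs V(N, j) = max(S_T - K, 0):
  V(3,-3) = 0.000000; V(3,-2) = 0.000000; V(3,-1) = 0.000000; V(3,+0) = 7.160000; V(3,+1) = 33.951054; V(3,+2) = 67.507689; V(3,+3) = 109.538428
Backward induction: V(k, j) = exp(-r*dt) * [p_u * V(k+1, j+1) + p_m * V(k+1, j) + p_d * V(k+1, j-1)]
  V(2,-2) = exp(-r*dt) * [p_u*0.000000 + p_m*0.000000 + p_d*0.000000] = 0.000000
  V(2,-1) = exp(-r*dt) * [p_u*7.160000 + p_m*0.000000 + p_d*0.000000] = 1.270961
  V(2,+0) = exp(-r*dt) * [p_u*33.951054 + p_m*7.160000 + p_d*0.000000] = 10.731221
  V(2,+1) = exp(-r*dt) * [p_u*67.507689 + p_m*33.951054 + p_d*7.160000] = 35.372750
  V(2,+2) = exp(-r*dt) * [p_u*109.538428 + p_m*67.507689 + p_d*33.951054] = 68.928770
  V(1,-1) = exp(-r*dt) * [p_u*10.731221 + p_m*1.270961 + p_d*0.000000] = 2.739994
  V(1,+0) = exp(-r*dt) * [p_u*35.372750 + p_m*10.731221 + p_d*1.270961] = 13.522075
  V(1,+1) = exp(-r*dt) * [p_u*68.928770 + p_m*35.372750 + p_d*10.731221] = 37.098506
  V(0,+0) = exp(-r*dt) * [p_u*37.098506 + p_m*13.522075 + p_d*2.739994] = 15.884059

Answer: Price = V(0,0) = 15.8841


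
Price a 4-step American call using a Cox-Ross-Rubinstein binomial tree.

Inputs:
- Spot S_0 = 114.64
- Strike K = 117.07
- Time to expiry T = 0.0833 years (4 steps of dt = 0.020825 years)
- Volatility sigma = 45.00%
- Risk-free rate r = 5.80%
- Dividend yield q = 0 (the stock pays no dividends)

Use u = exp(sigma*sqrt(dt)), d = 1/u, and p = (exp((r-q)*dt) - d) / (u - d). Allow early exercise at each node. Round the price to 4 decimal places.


dt = T/N = 0.020825
u = exp(sigma*sqrt(dt)) = 1.067094; d = 1/u = 0.937125
p = (exp((r-q)*dt) - d) / (u - d) = 0.493070
Discount per step: exp(-r*dt) = 0.998793
Stock lattice S(k, i) with i counting down-moves:
  k=0: S(0,0) = 114.6400
  k=1: S(1,0) = 122.3316; S(1,1) = 107.4320
  k=2: S(2,0) = 130.5393; S(2,1) = 114.6400; S(2,2) = 100.6772
  k=3: S(3,0) = 139.2977; S(3,1) = 122.3316; S(3,2) = 107.4320; S(3,3) = 94.3471
  k=4: S(4,0) = 148.6437; S(4,1) = 130.5393; S(4,2) = 114.6400; S(4,3) = 100.6772; S(4,4) = 88.4150
Terminal payoffs V(N, i) = max(S_T - K, 0):
  V(4,0) = 31.573740; V(4,1) = 13.469337; V(4,2) = 0.000000; V(4,3) = 0.000000; V(4,4) = 0.000000
Backward induction: V(k, i) = exp(-r*dt) * [p * V(k+1, i) + (1-p) * V(k+1, i+1)]; then take max(V_cont, immediate exercise) for American.
  V(3,0) = exp(-r*dt) * [p*31.573740 + (1-p)*13.469337] = 22.369039; exercise = 22.227722; V(3,0) = max -> 22.369039
  V(3,1) = exp(-r*dt) * [p*13.469337 + (1-p)*0.000000] = 6.633308; exercise = 5.261638; V(3,1) = max -> 6.633308
  V(3,2) = exp(-r*dt) * [p*0.000000 + (1-p)*0.000000] = 0.000000; exercise = 0.000000; V(3,2) = max -> 0.000000
  V(3,3) = exp(-r*dt) * [p*0.000000 + (1-p)*0.000000] = 0.000000; exercise = 0.000000; V(3,3) = max -> 0.000000
  V(2,0) = exp(-r*dt) * [p*22.369039 + (1-p)*6.633308] = 14.374751; exercise = 13.469337; V(2,0) = max -> 14.374751
  V(2,1) = exp(-r*dt) * [p*6.633308 + (1-p)*0.000000] = 3.266737; exercise = 0.000000; V(2,1) = max -> 3.266737
  V(2,2) = exp(-r*dt) * [p*0.000000 + (1-p)*0.000000] = 0.000000; exercise = 0.000000; V(2,2) = max -> 0.000000
  V(1,0) = exp(-r*dt) * [p*14.374751 + (1-p)*3.266737] = 8.733210; exercise = 5.261638; V(1,0) = max -> 8.733210
  V(1,1) = exp(-r*dt) * [p*3.266737 + (1-p)*0.000000] = 1.608785; exercise = 0.000000; V(1,1) = max -> 1.608785
  V(0,0) = exp(-r*dt) * [p*8.733210 + (1-p)*1.608785] = 5.115443; exercise = 0.000000; V(0,0) = max -> 5.115443

Answer: Price = V(0,0) = 5.1154


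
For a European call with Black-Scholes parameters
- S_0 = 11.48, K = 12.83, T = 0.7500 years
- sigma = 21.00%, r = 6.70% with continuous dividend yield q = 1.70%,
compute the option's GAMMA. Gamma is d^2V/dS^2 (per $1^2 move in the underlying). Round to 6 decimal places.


d1 = -0.3142010972; d2 = -0.4960664320
phi(d1) = 0.3797281421; exp(-qT) = 0.9873309369; exp(-rT) = 0.9509916469
Gamma = exp(-qT) * phi(d1) / (S * sigma * sqrt(T)) = 0.9873309369 * 0.3797281421 / (11.4800 * 0.2100 * 0.8660254038) = 0.179574

Answer: Gamma = 0.179574


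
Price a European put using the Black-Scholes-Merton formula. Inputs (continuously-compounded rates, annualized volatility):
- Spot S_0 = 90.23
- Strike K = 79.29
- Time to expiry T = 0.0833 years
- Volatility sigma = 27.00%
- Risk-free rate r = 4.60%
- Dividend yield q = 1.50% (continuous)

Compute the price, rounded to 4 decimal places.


d1 = (ln(S/K) + (r - q + 0.5*sigma^2) * T) / (sigma * sqrt(T)) = 1.73071027
d2 = d1 - sigma * sqrt(T) = 1.65278357
exp(-rT) = 0.99617553; exp(-qT) = 0.99875128
P = K * exp(-rT) * N(-d2) - S_0 * exp(-qT) * N(-d1)
N(-d1) = 0.04175173; N(-d2) = 0.04918746
P = 79.2900 * 0.99617553 * 0.04918746 - 90.2300 * 0.99875128 * 0.04175173 = 0.1226

Answer: Price = 0.1226
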